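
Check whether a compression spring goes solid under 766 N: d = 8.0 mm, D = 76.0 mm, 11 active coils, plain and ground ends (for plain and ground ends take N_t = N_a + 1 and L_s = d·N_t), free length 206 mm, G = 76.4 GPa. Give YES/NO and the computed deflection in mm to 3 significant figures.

k = Gd⁴/(8D³N_a) = (76.4×10³)(8.0⁴)/(8·76.0³·11) = 8.1008 N/mm
N_t = 12; L_s = 8.0·12 = 96 mm; δ_solid = L₀ − L_s = 206 − 96 = 110 mm
δ = F/k = 766/8.1008 = 94.558 mm
δ < δ_solid → spring does not go solid

NO, δ = 94.6 mm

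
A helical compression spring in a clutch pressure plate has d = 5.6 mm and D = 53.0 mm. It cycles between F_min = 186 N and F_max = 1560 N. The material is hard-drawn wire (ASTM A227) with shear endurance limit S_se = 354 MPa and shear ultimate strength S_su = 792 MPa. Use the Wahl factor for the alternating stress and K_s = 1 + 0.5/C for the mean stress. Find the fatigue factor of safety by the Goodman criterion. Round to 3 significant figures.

0.383

C = D/d = 53.0/5.6 = 9.4643; K_W = (4C−1)/(4C−4)+0.615/C = 1.1536; K_s = 1+0.5/C = 1.0528
F_a = (F_max−F_min)/2 = 687 N; F_m = (F_max+F_min)/2 = 873 N
τ_a = K_W·8F_aD/(πd³) = 1.1536 × 527.97 = 609.06 MPa
τ_m = K_s·8F_mD/(πd³) = 1.0528 × 670.91 = 706.36 MPa
Goodman: 1/n_f = τ_a/S_se + τ_m/S_su = 609.06/354 + 706.36/792 = 1.72051 + 0.89187 = 2.6124
n_f = 1/2.6124 = 0.3828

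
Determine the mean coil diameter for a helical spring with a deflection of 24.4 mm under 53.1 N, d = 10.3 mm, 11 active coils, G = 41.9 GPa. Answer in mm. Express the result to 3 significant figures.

Required rate k = F/δ = 53.1/24.4 = 2.1762 N/mm
D = (Gd⁴/(8N_a·k))^(1/3) = (41.9×10³·10.3⁴/(8·11·2.1762))^(1/3)
  = (2.4625e+06)^(1/3) = 135.0388 mm

135 mm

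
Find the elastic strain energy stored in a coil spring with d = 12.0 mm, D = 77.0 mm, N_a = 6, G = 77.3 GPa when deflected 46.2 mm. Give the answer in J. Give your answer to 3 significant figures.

k = Gd⁴/(8D³N_a) = (77.3×10³)(12.0⁴)/(8·77.0³·6) = 73.146 N/mm
U = ½kδ² = 0.5 × 73.146 × 46.2² = 78063 N·mm = 78.063 J

78.1 J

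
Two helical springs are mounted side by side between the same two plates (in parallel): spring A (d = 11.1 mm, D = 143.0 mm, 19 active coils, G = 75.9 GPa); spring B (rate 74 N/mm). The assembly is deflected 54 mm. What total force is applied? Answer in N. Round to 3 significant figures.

4140 N

k_A = Gd⁴/(8D³N_a) = (75.9×10³)(11.1⁴)/(8·143.0³·19) = 2.5923 N/mm
Parallel: k_eq = 2.5923 + 74 = 76.592 N/mm
F = k_eq·δ = 76.592·54 = 4136 N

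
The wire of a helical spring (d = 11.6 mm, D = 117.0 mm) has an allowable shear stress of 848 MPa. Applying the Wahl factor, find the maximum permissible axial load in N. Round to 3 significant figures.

C = D/d = 117.0/11.6 = 10.0862
K_W = (4C−1)/(4C−4) + 0.615/C = 39.345/36.345 + 0.0610 = 1.1435
τ_max = K·8FD/(πd³) → F_max = τ_allow·πd³/(8DK)
F_max = 848·π·11.6³/(8·117.0·1.1435) = 4.1583e+06/1070.3 = 3885.1 N

3890 N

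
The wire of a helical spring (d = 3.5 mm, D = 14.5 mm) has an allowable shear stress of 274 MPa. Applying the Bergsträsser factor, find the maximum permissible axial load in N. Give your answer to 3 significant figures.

233 N

C = D/d = 14.5/3.5 = 4.1429
K_B = (4C+2)/(4C−3) = 18.571/13.571 = 1.3684
τ_max = K·8FD/(πd³) → F_max = τ_allow·πd³/(8DK)
F_max = 274·π·3.5³/(8·14.5·1.3684) = 36907/158.74 = 232.5 N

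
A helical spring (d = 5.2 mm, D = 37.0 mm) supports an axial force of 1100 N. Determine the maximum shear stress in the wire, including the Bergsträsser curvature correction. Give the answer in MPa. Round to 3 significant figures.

Spring index C = D/d = 37.0/5.2 = 7.1154
K_B = (4C+2)/(4C−3) = 30.462/25.462 = 1.1964
τ₀ = 8FD/(πd³) = 8·1100·37.0/(π·5.2³) = 325600/441.73 = 737.1 MPa
τ_max = K·τ₀ = 1.1964 × 737.1 = 881.84 MPa

882 MPa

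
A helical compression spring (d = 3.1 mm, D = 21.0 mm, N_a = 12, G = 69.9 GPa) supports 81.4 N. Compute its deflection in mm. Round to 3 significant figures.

11.2 mm

k = Gd⁴/(8D³N_a) = (69.9×10³)(3.1⁴)/(8·21.0³·12) = 7.261 N/mm
δ = F/k = 81.4 / 7.261 = 11.211 mm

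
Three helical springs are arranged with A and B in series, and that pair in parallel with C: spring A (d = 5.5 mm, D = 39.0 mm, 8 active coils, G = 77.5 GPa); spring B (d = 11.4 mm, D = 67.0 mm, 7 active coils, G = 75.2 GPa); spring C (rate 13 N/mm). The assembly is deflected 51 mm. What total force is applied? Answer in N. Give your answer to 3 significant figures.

1430 N

k_A = Gd⁴/(8D³N_a) = (77.5×10³)(5.5⁴)/(8·39.0³·8) = 18.68 N/mm
k_B = Gd⁴/(8D³N_a) = (75.2×10³)(11.4⁴)/(8·67.0³·7) = 75.409 N/mm
Springs A,B series: k_AB = 1/(1/18.68+1/75.409) = 14.971 N/mm; parallel with C: k_eq = 14.971+13 = 27.971 N/mm
F = k_eq·δ = 27.971·51 = 1426.5 N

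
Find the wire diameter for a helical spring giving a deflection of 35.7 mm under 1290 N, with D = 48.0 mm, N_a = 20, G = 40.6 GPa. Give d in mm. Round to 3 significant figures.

11.2 mm

Required rate k = F/δ = 1290/35.7 = 36.134 N/mm
d = (8D³N_a·k / G)^(1/4) = (8·48.0³·20·36.134 / (40.6×10³))^0.25
  = (15748)^0.25 = 11.2024 mm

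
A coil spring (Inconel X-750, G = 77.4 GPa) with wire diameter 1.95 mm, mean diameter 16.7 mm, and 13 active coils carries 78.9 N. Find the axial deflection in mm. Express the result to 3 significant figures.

34.1 mm

k = Gd⁴/(8D³N_a) = (77.4×10³)(1.95⁴)/(8·16.7³·13) = 2.3105 N/mm
δ = F/k = 78.9 / 2.3105 = 34.149 mm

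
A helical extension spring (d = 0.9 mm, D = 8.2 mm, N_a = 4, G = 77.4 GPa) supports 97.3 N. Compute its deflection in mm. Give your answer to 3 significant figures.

33.8 mm

k = Gd⁴/(8D³N_a) = (77.4×10³)(0.9⁴)/(8·8.2³·4) = 2.8782 N/mm
δ = F/k = 97.3 / 2.8782 = 33.806 mm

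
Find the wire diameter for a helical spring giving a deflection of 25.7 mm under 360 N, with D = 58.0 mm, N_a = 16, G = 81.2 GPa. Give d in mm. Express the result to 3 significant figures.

Required rate k = F/δ = 360/25.7 = 14.008 N/mm
d = (8D³N_a·k / G)^(1/4) = (8·58.0³·16·14.008 / (81.2×10³))^0.25
  = (4308.3)^0.25 = 8.1017 mm

8.10 mm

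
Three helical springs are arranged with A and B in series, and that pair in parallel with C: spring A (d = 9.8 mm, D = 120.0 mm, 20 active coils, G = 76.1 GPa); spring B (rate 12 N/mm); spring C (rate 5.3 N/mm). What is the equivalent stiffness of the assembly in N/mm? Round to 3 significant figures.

7.40 N/mm

k_A = Gd⁴/(8D³N_a) = (76.1×10³)(9.8⁴)/(8·120.0³·20) = 2.5388 N/mm
Springs A,B series: k_AB = 1/(1/2.5388+1/12) = 2.0955 N/mm; parallel with C: k_eq = 2.0955+5.3 = 7.3955 N/mm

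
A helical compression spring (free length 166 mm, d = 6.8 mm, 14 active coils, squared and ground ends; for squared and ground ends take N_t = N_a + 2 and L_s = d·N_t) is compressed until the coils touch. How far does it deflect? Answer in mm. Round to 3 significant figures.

57.2 mm

N_t = 16; L_s = 6.8·16 = 108.8 mm
δ_solid = L₀ − L_s = 166 − 108.8 = 57.2 mm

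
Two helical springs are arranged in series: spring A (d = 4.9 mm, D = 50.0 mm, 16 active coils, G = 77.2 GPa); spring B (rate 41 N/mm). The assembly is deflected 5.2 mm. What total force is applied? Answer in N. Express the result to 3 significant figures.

13.5 N

k_A = Gd⁴/(8D³N_a) = (77.2×10³)(4.9⁴)/(8·50.0³·16) = 2.7815 N/mm
Series: 1/k_eq = 1/2.7815 + 1/41 = 0.38391; k_eq = 2.6048 N/mm
F = k_eq·δ = 2.6048·5.2 = 13.545 N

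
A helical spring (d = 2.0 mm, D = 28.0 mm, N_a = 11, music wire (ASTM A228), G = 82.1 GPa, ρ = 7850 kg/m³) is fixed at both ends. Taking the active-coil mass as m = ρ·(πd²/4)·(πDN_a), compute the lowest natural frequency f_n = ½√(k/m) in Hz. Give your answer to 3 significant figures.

84.4 Hz

k = Gd⁴/(8D³N_a) = (82.1×10³)(2.0⁴)/(8·28.0³·11) = 0.68 N/mm = 680 N/m
Wire length L = πDN_a = π·28.0·11 = 967.61 mm
m = ρ·(πd²/4)·L = 7850 × 3.1416×10⁻⁶ m² × 0.96761 m = 0.023863 kg
f_n = ½√(k/m) = 0.5·√(680/0.023863) = 0.5·√(28496) = 84.404 Hz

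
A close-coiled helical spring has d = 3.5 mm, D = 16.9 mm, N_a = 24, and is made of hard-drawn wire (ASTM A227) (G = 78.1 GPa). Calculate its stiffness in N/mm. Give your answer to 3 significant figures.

k = Gd⁴/(8D³N_a) = (78.1×10³ × 3.5⁴) / (8 × 16.9³ × 24)
  = 1.17199e+07 / 926747 = 12.646 N/mm

12.6 N/mm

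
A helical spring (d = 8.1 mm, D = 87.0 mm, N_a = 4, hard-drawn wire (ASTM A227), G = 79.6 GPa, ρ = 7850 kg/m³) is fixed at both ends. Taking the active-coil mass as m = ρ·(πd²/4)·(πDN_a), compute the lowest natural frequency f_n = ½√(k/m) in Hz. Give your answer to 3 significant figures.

95.9 Hz

k = Gd⁴/(8D³N_a) = (79.6×10³)(8.1⁴)/(8·87.0³·4) = 16.261 N/mm = 16261 N/m
Wire length L = πDN_a = π·87.0·4 = 1093.3 mm
m = ρ·(πd²/4)·L = 7850 × 51.53×10⁻⁶ m² × 1.0933 m = 0.44224 kg
f_n = ½√(k/m) = 0.5·√(16261/0.44224) = 0.5·√(36769) = 95.877 Hz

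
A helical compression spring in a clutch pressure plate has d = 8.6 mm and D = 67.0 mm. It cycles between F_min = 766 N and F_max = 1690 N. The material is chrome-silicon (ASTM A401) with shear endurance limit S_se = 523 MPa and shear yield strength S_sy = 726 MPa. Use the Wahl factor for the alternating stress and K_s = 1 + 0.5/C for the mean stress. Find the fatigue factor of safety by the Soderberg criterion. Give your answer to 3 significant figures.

C = D/d = 67.0/8.6 = 7.7907; K_W = (4C−1)/(4C−4)+0.615/C = 1.1894; K_s = 1+0.5/C = 1.0642
F_a = (F_max−F_min)/2 = 462 N; F_m = (F_max+F_min)/2 = 1228 N
τ_a = K_W·8F_aD/(πd³) = 1.1894 × 123.93 = 147.4 MPa
τ_m = K_s·8F_mD/(πd³) = 1.0642 × 329.4 = 350.54 MPa
Soderberg: 1/n_f = τ_a/S_se + τ_m/S_sy = 147.4/523 + 350.54/726 = 0.28183 + 0.48283 = 0.76466
n_f = 1/0.76466 = 1.308

1.31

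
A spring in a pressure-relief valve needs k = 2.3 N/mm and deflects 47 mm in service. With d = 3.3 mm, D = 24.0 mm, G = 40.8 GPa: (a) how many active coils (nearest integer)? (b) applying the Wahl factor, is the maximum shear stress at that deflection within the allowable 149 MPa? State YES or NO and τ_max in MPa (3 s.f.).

N_a = Gd⁴/(8D³k) = (40.8×10³)(3.3⁴)/(8·24.0³·2.3) = 19.02 → N_a = 19
Actual rate k = Gd⁴/(8D³·19) = 2.3027 N/mm
Working load F = kδ = 2.3027·47 = 108.23 N
C = 24.0/3.3 = 7.2727; K_W = (4C−1)/(4C−4)+0.615/C = 1.2041
τ_max = K_W·8FD/(πd³) = 1.2041·184.05 = 221.62 MPa
τ_max > 149 MPa → exceeds allowable

(a) 19 coils; (b) NO, τ_max = 222 MPa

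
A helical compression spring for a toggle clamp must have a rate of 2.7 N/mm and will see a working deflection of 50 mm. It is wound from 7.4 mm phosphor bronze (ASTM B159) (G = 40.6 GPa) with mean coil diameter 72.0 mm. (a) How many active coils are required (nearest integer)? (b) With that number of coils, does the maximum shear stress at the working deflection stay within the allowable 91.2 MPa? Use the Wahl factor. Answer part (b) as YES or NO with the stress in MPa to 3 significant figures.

N_a = Gd⁴/(8D³k) = (40.6×10³)(7.4⁴)/(8·72.0³·2.7) = 15.1 → N_a = 15
Actual rate k = Gd⁴/(8D³·15) = 2.7182 N/mm
Working load F = kδ = 2.7182·50 = 135.91 N
C = 72.0/7.4 = 9.7297; K_W = (4C−1)/(4C−4)+0.615/C = 1.1491
τ_max = K_W·8FD/(πd³) = 1.1491·61.492 = 70.662 MPa
τ_max ≤ 91.2 MPa → acceptable

(a) 15 coils; (b) YES, τ_max = 70.7 MPa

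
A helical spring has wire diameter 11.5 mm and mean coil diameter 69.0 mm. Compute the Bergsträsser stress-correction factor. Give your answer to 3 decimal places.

1.238

C = D/d = 69.0/11.5 = 6.0000
K_B = (4C+2)/(4C−3) = 26.000/21.000 = 1.2381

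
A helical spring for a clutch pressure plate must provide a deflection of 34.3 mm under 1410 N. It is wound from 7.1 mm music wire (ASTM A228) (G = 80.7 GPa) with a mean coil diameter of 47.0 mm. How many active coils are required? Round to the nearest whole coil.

6

Required rate k = F/δ = 1410/34.3 = 41.108 N/mm
N_a = Gd⁴/(8D³k) = (80.7×10³ × 7.1⁴)/(8 × 47.0³ × 41.108)
    = 2.05072e+08 / 3.41435e+07 = 6.006 → 6 coils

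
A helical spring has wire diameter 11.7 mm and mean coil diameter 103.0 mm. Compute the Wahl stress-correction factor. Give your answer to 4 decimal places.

1.1660

C = D/d = 103.0/11.7 = 8.8034
K_W = (4C−1)/(4C−4) + 0.615/C = 34.214/31.214 + 0.0699 = 1.1660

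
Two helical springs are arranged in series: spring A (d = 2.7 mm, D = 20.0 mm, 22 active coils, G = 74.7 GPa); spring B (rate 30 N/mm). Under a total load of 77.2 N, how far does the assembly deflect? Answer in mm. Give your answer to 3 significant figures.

30.0 mm

k_A = Gd⁴/(8D³N_a) = (74.7×10³)(2.7⁴)/(8·20.0³·22) = 2.8195 N/mm
Series: 1/k_eq = 1/2.8195 + 1/30 = 0.38801; k_eq = 2.5773 N/mm
δ = F/k_eq = 77.2/2.5773 = 29.954 mm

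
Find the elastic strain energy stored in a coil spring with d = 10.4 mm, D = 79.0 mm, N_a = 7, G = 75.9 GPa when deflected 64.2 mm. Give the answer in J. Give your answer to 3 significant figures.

66.3 J

k = Gd⁴/(8D³N_a) = (75.9×10³)(10.4⁴)/(8·79.0³·7) = 32.159 N/mm
U = ½kδ² = 0.5 × 32.159 × 64.2² = 66274 N·mm = 66.274 J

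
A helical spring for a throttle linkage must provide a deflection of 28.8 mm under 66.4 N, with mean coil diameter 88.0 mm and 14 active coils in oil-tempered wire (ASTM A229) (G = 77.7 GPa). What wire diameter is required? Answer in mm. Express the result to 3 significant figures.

Required rate k = F/δ = 66.4/28.8 = 2.3056 N/mm
d = (8D³N_a·k / G)^(1/4) = (8·88.0³·14·2.3056 / (77.7×10³))^0.25
  = (2264.8)^0.25 = 6.8985 mm

6.90 mm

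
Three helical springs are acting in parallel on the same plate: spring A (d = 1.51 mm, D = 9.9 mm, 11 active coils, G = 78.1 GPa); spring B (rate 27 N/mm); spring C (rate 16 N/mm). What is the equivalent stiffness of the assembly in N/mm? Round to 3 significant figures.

k_A = Gd⁴/(8D³N_a) = (78.1×10³)(1.51⁴)/(8·9.9³·11) = 4.7552 N/mm
Parallel: k_eq = 4.7552 + 27 + 16 = 47.755 N/mm

47.8 N/mm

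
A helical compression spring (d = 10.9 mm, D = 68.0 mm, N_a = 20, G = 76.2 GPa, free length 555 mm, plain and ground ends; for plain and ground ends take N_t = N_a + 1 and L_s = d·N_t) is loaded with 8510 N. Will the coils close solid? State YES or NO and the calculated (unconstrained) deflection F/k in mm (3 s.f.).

k = Gd⁴/(8D³N_a) = (76.2×10³)(10.9⁴)/(8·68.0³·20) = 21.38 N/mm
N_t = 21; L_s = 10.9·21 = 228.9 mm; δ_solid = L₀ − L_s = 555 − 228.9 = 326.1 mm
δ = F/k = 8510/21.38 = 398.03 mm
δ ≥ δ_solid → spring goes solid

YES, δ = 398 mm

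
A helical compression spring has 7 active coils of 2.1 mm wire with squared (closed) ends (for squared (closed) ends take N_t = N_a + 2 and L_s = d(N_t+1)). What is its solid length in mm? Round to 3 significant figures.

squared (closed) ends: N_t = N_a + 2 = 7 + 2 = 9
L_s = d·(N_t+1) = 2.1 × 10 = 21 mm

21.0 mm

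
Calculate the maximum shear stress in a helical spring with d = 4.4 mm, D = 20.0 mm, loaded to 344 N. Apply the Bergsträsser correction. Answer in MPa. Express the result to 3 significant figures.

Spring index C = D/d = 20.0/4.4 = 4.5455
K_B = (4C+2)/(4C−3) = 20.182/15.182 = 1.3293
τ₀ = 8FD/(πd³) = 8·344·20.0/(π·4.4³) = 55040/267.61 = 205.67 MPa
τ_max = K·τ₀ = 1.3293 × 205.67 = 273.41 MPa

273 MPa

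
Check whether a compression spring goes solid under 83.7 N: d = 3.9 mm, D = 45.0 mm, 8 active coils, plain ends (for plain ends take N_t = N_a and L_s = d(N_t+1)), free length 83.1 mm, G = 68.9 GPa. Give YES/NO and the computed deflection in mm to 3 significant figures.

NO, δ = 30.6 mm

k = Gd⁴/(8D³N_a) = (68.9×10³)(3.9⁴)/(8·45.0³·8) = 2.7331 N/mm
N_t = 8; L_s = 3.9·9 = 35.1 mm; δ_solid = L₀ − L_s = 83.1 − 35.1 = 48 mm
δ = F/k = 83.7/2.7331 = 30.624 mm
δ < δ_solid → spring does not go solid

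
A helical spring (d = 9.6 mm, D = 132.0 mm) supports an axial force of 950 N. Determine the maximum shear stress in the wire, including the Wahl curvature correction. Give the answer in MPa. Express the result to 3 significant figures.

398 MPa

Spring index C = D/d = 132.0/9.6 = 13.7500
K_W = (4C−1)/(4C−4) + 0.615/C = 54.000/51.000 + 0.0447 = 1.1036
τ₀ = 8FD/(πd³) = 8·950·132.0/(π·9.6³) = 1.0032e+06/2779.5 = 360.93 MPa
τ_max = K·τ₀ = 1.1036 × 360.93 = 398.31 MPa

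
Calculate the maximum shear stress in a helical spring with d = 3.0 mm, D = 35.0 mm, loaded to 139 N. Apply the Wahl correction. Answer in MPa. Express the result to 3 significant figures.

Spring index C = D/d = 35.0/3.0 = 11.6667
K_W = (4C−1)/(4C−4) + 0.615/C = 45.667/42.667 + 0.0527 = 1.1230
τ₀ = 8FD/(πd³) = 8·139·35.0/(π·3.0³) = 38920/84.823 = 458.84 MPa
τ_max = K·τ₀ = 1.1230 × 458.84 = 515.29 MPa

515 MPa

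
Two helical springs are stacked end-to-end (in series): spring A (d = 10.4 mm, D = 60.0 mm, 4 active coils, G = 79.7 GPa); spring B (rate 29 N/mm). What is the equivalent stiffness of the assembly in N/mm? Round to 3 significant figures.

k_A = Gd⁴/(8D³N_a) = (79.7×10³)(10.4⁴)/(8·60.0³·4) = 134.89 N/mm
Series: 1/k_eq = 1/134.89 + 1/29 = 0.041896; k_eq = 23.869 N/mm

23.9 N/mm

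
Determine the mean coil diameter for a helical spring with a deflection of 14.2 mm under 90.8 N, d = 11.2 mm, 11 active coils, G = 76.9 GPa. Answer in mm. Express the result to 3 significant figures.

Required rate k = F/δ = 90.8/14.2 = 6.3944 N/mm
D = (Gd⁴/(8N_a·k))^(1/3) = (76.9×10³·11.2⁴/(8·11·6.3944))^(1/3)
  = (2.1504e+06)^(1/3) = 129.0742 mm

129 mm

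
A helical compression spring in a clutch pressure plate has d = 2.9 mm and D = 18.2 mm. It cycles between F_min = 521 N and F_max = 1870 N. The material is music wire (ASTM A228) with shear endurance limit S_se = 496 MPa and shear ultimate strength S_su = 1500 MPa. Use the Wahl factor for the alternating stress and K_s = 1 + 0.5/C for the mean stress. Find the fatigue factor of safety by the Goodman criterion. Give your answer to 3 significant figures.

0.207

C = D/d = 18.2/2.9 = 6.2759; K_W = (4C−1)/(4C−4)+0.615/C = 1.2402; K_s = 1+0.5/C = 1.0797
F_a = (F_max−F_min)/2 = 674.5 N; F_m = (F_max+F_min)/2 = 1195.5 N
τ_a = K_W·8F_aD/(πd³) = 1.2402 × 1281.7 = 1589.5 MPa
τ_m = K_s·8F_mD/(πd³) = 1.0797 × 2271.8 = 2452.8 MPa
Goodman: 1/n_f = τ_a/S_se + τ_m/S_su = 1589.5/496 + 2452.8/1500 = 3.20474 + 1.63519 = 4.8399
n_f = 1/4.8399 = 0.2066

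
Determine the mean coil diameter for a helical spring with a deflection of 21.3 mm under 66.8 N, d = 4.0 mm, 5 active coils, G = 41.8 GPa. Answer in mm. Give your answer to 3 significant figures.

Required rate k = F/δ = 66.8/21.3 = 3.1362 N/mm
D = (Gd⁴/(8N_a·k))^(1/3) = (41.8×10³·4.0⁴/(8·5·3.1362))^(1/3)
  = (85302)^(1/3) = 44.0203 mm

44.0 mm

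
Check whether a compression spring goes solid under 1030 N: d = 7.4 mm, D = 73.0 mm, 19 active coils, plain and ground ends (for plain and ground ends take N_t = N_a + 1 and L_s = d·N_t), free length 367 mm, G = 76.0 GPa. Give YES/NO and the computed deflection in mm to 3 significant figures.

YES, δ = 267 mm

k = Gd⁴/(8D³N_a) = (76.0×10³)(7.4⁴)/(8·73.0³·19) = 3.8541 N/mm
N_t = 20; L_s = 7.4·20 = 148 mm; δ_solid = L₀ − L_s = 367 − 148 = 219 mm
δ = F/k = 1030/3.8541 = 267.24 mm
δ ≥ δ_solid → spring goes solid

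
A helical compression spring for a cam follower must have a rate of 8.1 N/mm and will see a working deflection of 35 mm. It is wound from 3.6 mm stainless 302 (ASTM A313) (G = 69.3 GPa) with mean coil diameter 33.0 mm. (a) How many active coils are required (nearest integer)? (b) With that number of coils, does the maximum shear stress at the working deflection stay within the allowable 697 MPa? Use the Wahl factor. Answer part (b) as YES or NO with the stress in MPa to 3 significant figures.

(a) 5 coils; (b) YES, τ_max = 592 MPa

N_a = Gd⁴/(8D³k) = (69.3×10³)(3.6⁴)/(8·33.0³·8.1) = 4.998 → N_a = 5
Actual rate k = Gd⁴/(8D³·5) = 8.0973 N/mm
Working load F = kδ = 8.0973·35 = 283.41 N
C = 33.0/3.6 = 9.1667; K_W = (4C−1)/(4C−4)+0.615/C = 1.1589
τ_max = K_W·8FD/(πd³) = 1.1589·510.45 = 591.58 MPa
τ_max ≤ 697 MPa → acceptable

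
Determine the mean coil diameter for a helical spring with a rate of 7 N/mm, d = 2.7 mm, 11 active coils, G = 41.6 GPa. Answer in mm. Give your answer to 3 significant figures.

15.3 mm

D = (Gd⁴/(8N_a·k))^(1/3) = (41.6×10³·2.7⁴/(8·11·7))^(1/3)
  = (3588.95)^(1/3) = 15.3105 mm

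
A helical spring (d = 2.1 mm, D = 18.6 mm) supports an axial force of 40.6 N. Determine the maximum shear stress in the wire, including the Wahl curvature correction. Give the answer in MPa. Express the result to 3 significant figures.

Spring index C = D/d = 18.6/2.1 = 8.8571
K_W = (4C−1)/(4C−4) + 0.615/C = 34.429/31.429 + 0.0694 = 1.1649
τ₀ = 8FD/(πd³) = 8·40.6·18.6/(π·2.1³) = 6041.28/29.094 = 207.64 MPa
τ_max = K·τ₀ = 1.1649 × 207.64 = 241.88 MPa

242 MPa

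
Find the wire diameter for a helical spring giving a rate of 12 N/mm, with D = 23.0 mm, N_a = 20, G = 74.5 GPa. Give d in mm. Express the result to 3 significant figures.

4.21 mm

d = (8D³N_a·k / G)^(1/4) = (8·23.0³·20·12 / (74.5×10³))^0.25
  = (313.57)^0.25 = 4.2081 mm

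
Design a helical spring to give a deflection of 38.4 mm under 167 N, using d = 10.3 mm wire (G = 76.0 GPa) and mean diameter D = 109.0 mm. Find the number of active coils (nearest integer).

Required rate k = F/δ = 167/38.4 = 4.349 N/mm
N_a = Gd⁴/(8D³k) = (76.0×10³ × 10.3⁴)/(8 × 109.0³ × 4.349)
    = 8.55387e+08 / 4.50562e+07 = 18.98 → 19 coils

19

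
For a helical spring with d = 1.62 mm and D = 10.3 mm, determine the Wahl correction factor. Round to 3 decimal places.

C = D/d = 10.3/1.62 = 6.3580
K_W = (4C−1)/(4C−4) + 0.615/C = 24.432/21.432 + 0.0967 = 1.2367

1.237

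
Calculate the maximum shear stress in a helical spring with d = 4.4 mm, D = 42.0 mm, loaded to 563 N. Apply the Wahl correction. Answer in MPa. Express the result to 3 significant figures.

Spring index C = D/d = 42.0/4.4 = 9.5455
K_W = (4C−1)/(4C−4) + 0.615/C = 37.182/34.182 + 0.0644 = 1.1522
τ₀ = 8FD/(πd³) = 8·563·42.0/(π·4.4³) = 189168/267.61 = 706.87 MPa
τ_max = K·τ₀ = 1.1522 × 706.87 = 814.45 MPa

814 MPa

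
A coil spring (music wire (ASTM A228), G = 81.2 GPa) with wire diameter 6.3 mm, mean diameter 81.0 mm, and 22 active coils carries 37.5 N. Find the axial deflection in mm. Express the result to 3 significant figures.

27.4 mm

k = Gd⁴/(8D³N_a) = (81.2×10³)(6.3⁴)/(8·81.0³·22) = 1.3676 N/mm
δ = F/k = 37.5 / 1.3676 = 27.421 mm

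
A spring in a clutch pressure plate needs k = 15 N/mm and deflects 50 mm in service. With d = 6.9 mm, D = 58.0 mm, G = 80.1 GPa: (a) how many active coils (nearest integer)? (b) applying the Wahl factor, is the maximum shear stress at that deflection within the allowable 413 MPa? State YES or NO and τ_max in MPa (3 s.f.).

(a) 8 coils; (b) YES, τ_max = 384 MPa

N_a = Gd⁴/(8D³k) = (80.1×10³)(6.9⁴)/(8·58.0³·15) = 7.755 → N_a = 8
Actual rate k = Gd⁴/(8D³·8) = 14.54 N/mm
Working load F = kδ = 14.54·50 = 727 N
C = 58.0/6.9 = 8.4058; K_W = (4C−1)/(4C−4)+0.615/C = 1.1744
τ_max = K_W·8FD/(πd³) = 1.1744·326.86 = 383.87 MPa
τ_max ≤ 413 MPa → acceptable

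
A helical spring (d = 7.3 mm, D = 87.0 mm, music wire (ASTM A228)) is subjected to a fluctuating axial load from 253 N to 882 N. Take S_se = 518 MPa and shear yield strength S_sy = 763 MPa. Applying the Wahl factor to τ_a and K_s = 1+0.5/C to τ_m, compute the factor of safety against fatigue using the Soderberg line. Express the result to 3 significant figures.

C = D/d = 87.0/7.3 = 11.9178; K_W = (4C−1)/(4C−4)+0.615/C = 1.1203; K_s = 1+0.5/C = 1.0420
F_a = (F_max−F_min)/2 = 314.5 N; F_m = (F_max+F_min)/2 = 567.5 N
τ_a = K_W·8F_aD/(πd³) = 1.1203 × 179.11 = 200.65 MPa
τ_m = K_s·8F_mD/(πd³) = 1.0420 × 323.19 = 336.75 MPa
Soderberg: 1/n_f = τ_a/S_se + τ_m/S_sy = 200.65/518 + 336.75/763 = 0.38736 + 0.44135 = 0.82871
n_f = 1/0.82871 = 1.207

1.21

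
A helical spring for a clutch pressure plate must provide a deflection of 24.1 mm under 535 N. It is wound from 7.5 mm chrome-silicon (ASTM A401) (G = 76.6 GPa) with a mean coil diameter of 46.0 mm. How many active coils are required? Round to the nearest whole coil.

14

Required rate k = F/δ = 535/24.1 = 22.199 N/mm
N_a = Gd⁴/(8D³k) = (76.6×10³ × 7.5⁴)/(8 × 46.0³ × 22.199)
    = 2.42367e+08 / 1.72862e+07 = 14.02 → 14 coils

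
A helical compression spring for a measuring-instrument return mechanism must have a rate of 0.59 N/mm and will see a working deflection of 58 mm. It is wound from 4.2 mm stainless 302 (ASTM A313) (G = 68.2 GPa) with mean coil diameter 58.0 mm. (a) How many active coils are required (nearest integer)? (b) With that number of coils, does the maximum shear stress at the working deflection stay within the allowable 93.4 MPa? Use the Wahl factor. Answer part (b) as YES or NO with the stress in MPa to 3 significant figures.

N_a = Gd⁴/(8D³k) = (68.2×10³)(4.2⁴)/(8·58.0³·0.59) = 23.04 → N_a = 23
Actual rate k = Gd⁴/(8D³·23) = 0.59113 N/mm
Working load F = kδ = 0.59113·58 = 34.285 N
C = 58.0/4.2 = 13.8095; K_W = (4C−1)/(4C−4)+0.615/C = 1.1031
τ_max = K_W·8FD/(πd³) = 1.1031·68.348 = 75.394 MPa
τ_max ≤ 93.4 MPa → acceptable

(a) 23 coils; (b) YES, τ_max = 75.4 MPa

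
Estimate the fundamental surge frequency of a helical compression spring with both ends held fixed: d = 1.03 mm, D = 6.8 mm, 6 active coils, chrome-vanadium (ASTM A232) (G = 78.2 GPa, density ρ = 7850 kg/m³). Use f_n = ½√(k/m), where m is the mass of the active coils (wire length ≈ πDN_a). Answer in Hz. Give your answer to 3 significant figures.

k = Gd⁴/(8D³N_a) = (78.2×10³)(1.03⁴)/(8·6.8³·6) = 5.8316 N/mm = 5831.6 N/m
Wire length L = πDN_a = π·6.8·6 = 128.18 mm
m = ρ·(πd²/4)·L = 7850 × 0.83323×10⁻⁶ m² × 0.12818 m = 0.00083839 kg
f_n = ½√(k/m) = 0.5·√(5831.6/0.00083839) = 0.5·√(6.9557e+06) = 1318.7 Hz

1320 Hz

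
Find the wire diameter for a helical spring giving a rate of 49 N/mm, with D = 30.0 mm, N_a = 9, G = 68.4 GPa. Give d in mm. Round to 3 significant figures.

6.11 mm

d = (8D³N_a·k / G)^(1/4) = (8·30.0³·9·49 / (68.4×10³))^0.25
  = (1392.6)^0.25 = 6.1088 mm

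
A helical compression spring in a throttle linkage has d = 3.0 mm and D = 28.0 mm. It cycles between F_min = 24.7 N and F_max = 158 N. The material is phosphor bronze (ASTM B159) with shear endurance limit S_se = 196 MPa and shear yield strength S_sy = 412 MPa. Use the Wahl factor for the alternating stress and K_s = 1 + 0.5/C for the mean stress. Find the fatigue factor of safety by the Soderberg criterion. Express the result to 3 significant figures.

0.604

C = D/d = 28.0/3.0 = 9.3333; K_W = (4C−1)/(4C−4)+0.615/C = 1.1559; K_s = 1+0.5/C = 1.0536
F_a = (F_max−F_min)/2 = 66.65 N; F_m = (F_max+F_min)/2 = 91.35 N
τ_a = K_W·8F_aD/(πd³) = 1.1559 × 176.01 = 203.45 MPa
τ_m = K_s·8F_mD/(πd³) = 1.0536 × 241.24 = 254.16 MPa
Soderberg: 1/n_f = τ_a/S_se + τ_m/S_sy = 203.45/196 + 254.16/412 = 1.03800 + 0.61689 = 1.6549
n_f = 1/1.6549 = 0.6043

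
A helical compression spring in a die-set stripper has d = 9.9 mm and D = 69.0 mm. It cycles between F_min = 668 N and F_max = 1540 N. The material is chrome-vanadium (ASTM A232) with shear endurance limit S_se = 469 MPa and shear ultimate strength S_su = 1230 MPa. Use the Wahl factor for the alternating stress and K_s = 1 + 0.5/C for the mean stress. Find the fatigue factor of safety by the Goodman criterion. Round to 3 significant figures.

2.64

C = D/d = 69.0/9.9 = 6.9697; K_W = (4C−1)/(4C−4)+0.615/C = 1.2139; K_s = 1+0.5/C = 1.0717
F_a = (F_max−F_min)/2 = 436 N; F_m = (F_max+F_min)/2 = 1104 N
τ_a = K_W·8F_aD/(πd³) = 1.2139 × 78.953 = 95.839 MPa
τ_m = K_s·8F_mD/(πd³) = 1.0717 × 199.92 = 214.26 MPa
Goodman: 1/n_f = τ_a/S_se + τ_m/S_su = 95.839/469 + 214.26/1230 = 0.20435 + 0.17420 = 0.37854
n_f = 1/0.37854 = 2.642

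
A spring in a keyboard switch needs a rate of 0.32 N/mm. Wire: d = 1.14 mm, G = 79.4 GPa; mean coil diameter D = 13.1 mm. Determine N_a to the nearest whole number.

N_a = Gd⁴/(8D³k) = (79.4×10³ × 1.14⁴)/(8 × 13.1³ × 0.32)
    = 134103 / 5755.11 = 23.3 → 23 coils

23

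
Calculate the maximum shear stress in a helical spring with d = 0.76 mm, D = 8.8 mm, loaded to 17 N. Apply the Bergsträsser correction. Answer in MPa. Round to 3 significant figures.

968 MPa

Spring index C = D/d = 8.8/0.76 = 11.5789
K_B = (4C+2)/(4C−3) = 48.316/43.316 = 1.1154
τ₀ = 8FD/(πd³) = 8·17·8.8/(π·0.76³) = 1196.8/1.3791 = 867.82 MPa
τ_max = K·τ₀ = 1.1154 × 867.82 = 968 MPa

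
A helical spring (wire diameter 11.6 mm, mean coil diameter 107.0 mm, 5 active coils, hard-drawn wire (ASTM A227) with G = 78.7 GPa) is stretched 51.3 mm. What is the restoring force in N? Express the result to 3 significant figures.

1490 N

k = Gd⁴/(8D³N_a) = (78.7×10³)(11.6⁴)/(8·107.0³·5) = 29.08 N/mm
F = k·δ = 29.08 × 51.3 = 1491.8 N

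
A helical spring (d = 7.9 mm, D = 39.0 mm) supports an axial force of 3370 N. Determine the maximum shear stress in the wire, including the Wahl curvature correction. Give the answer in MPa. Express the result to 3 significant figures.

Spring index C = D/d = 39.0/7.9 = 4.9367
K_W = (4C−1)/(4C−4) + 0.615/C = 18.747/15.747 + 0.1246 = 1.3151
τ₀ = 8FD/(πd³) = 8·3370·39.0/(π·7.9³) = 1.05144e+06/1548.9 = 678.82 MPa
τ_max = K·τ₀ = 1.3151 × 678.82 = 892.71 MPa

893 MPa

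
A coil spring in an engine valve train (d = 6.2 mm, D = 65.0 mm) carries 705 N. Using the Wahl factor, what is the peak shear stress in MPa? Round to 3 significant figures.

Spring index C = D/d = 65.0/6.2 = 10.4839
K_W = (4C−1)/(4C−4) + 0.615/C = 40.935/37.935 + 0.0587 = 1.1377
τ₀ = 8FD/(πd³) = 8·705·65.0/(π·6.2³) = 366600/748.73 = 489.63 MPa
τ_max = K·τ₀ = 1.1377 × 489.63 = 557.07 MPa

557 MPa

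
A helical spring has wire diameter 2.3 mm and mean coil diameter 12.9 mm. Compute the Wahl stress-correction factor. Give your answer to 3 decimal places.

C = D/d = 12.9/2.3 = 5.6087
K_W = (4C−1)/(4C−4) + 0.615/C = 21.435/18.435 + 0.1097 = 1.2724

1.272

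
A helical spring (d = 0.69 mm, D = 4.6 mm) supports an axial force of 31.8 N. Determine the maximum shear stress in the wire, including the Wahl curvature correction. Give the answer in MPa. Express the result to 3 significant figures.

1390 MPa

Spring index C = D/d = 4.6/0.69 = 6.6667
K_W = (4C−1)/(4C−4) + 0.615/C = 25.667/22.667 + 0.0922 = 1.2246
τ₀ = 8FD/(πd³) = 8·31.8·4.6/(π·0.69³) = 1170.24/1.032 = 1133.9 MPa
τ_max = K·τ₀ = 1.2246 × 1133.9 = 1388.6 MPa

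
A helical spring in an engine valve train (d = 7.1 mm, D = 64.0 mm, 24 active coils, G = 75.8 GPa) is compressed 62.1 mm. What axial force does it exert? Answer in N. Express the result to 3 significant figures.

k = Gd⁴/(8D³N_a) = (75.8×10³)(7.1⁴)/(8·64.0³·24) = 3.827 N/mm
F = k·δ = 3.827 × 62.1 = 237.66 N

238 N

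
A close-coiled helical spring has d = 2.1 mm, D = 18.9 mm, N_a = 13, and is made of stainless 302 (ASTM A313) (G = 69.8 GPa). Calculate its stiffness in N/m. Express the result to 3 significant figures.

1930 N/m

k = Gd⁴/(8D³N_a) = (69.8×10³ × 2.1⁴) / (8 × 18.9³ × 13)
  = 1.35748e+06 / 702132 = 1.9334 N/mm = 1933.4 N/m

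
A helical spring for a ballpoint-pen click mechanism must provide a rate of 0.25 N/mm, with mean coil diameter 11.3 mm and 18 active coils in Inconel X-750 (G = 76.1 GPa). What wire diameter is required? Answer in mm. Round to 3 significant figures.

0.909 mm

d = (8D³N_a·k / G)^(1/4) = (8·11.3³·18·0.25 / (76.1×10³))^0.25
  = (0.68258)^0.25 = 0.9089 mm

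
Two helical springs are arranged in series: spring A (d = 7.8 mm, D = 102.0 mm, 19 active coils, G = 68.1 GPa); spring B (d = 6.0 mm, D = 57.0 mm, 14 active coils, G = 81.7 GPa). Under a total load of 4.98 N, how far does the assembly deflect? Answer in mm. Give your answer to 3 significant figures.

4.16 mm

k_A = Gd⁴/(8D³N_a) = (68.1×10³)(7.8⁴)/(8·102.0³·19) = 1.5627 N/mm
k_B = Gd⁴/(8D³N_a) = (81.7×10³)(6.0⁴)/(8·57.0³·14) = 5.1049 N/mm
Series: 1/k_eq = 1/1.5627 + 1/5.1049 = 0.8358; k_eq = 1.1965 N/mm
δ = F/k_eq = 4.98/1.1965 = 4.1623 mm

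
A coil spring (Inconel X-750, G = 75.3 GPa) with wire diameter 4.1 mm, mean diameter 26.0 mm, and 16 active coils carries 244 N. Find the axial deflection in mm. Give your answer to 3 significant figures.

25.8 mm

k = Gd⁴/(8D³N_a) = (75.3×10³)(4.1⁴)/(8·26.0³·16) = 9.458 N/mm
δ = F/k = 244 / 9.458 = 25.798 mm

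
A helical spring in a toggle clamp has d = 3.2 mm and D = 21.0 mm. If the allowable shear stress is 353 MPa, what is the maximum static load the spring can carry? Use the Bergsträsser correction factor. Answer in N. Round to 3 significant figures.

C = D/d = 21.0/3.2 = 6.5625
K_B = (4C+2)/(4C−3) = 28.250/23.250 = 1.2151
τ_max = K·8FD/(πd³) → F_max = τ_allow·πd³/(8DK)
F_max = 353·π·3.2³/(8·21.0·1.2151) = 36339/204.13 = 178.02 N

178 N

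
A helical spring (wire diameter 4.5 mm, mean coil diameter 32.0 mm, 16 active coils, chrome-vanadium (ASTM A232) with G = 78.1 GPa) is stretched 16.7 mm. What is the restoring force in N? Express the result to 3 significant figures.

128 N

k = Gd⁴/(8D³N_a) = (78.1×10³)(4.5⁴)/(8·32.0³·16) = 7.6356 N/mm
F = k·δ = 7.6356 × 16.7 = 127.51 N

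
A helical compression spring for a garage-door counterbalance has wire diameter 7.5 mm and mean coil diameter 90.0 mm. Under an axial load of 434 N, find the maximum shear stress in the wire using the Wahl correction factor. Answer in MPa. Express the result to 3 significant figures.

264 MPa

Spring index C = D/d = 90.0/7.5 = 12.0000
K_W = (4C−1)/(4C−4) + 0.615/C = 47.000/44.000 + 0.0512 = 1.1194
τ₀ = 8FD/(πd³) = 8·434·90.0/(π·7.5³) = 312480/1325.4 = 235.77 MPa
τ_max = K·τ₀ = 1.1194 × 235.77 = 263.93 MPa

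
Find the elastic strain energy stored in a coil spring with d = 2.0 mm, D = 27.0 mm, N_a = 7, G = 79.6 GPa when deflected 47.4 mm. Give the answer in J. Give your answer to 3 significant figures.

1.30 J

k = Gd⁴/(8D³N_a) = (79.6×10³)(2.0⁴)/(8·27.0³·7) = 1.1555 N/mm
U = ½kδ² = 0.5 × 1.1555 × 47.4² = 1298 N·mm = 1.298 J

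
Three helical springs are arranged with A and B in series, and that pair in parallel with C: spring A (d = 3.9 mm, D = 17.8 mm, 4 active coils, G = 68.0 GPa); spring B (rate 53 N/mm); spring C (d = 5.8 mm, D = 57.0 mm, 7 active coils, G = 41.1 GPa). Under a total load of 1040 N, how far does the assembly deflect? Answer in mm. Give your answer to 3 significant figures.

k_A = Gd⁴/(8D³N_a) = (68.0×10³)(3.9⁴)/(8·17.8³·4) = 87.168 N/mm
k_C = Gd⁴/(8D³N_a) = (41.1×10³)(5.8⁴)/(8·57.0³·7) = 4.4848 N/mm
Springs A,B series: k_AB = 1/(1/87.168+1/53) = 32.96 N/mm; parallel with C: k_eq = 32.96+4.4848 = 37.445 N/mm
δ = F/k_eq = 1040/37.445 = 27.774 mm

27.8 mm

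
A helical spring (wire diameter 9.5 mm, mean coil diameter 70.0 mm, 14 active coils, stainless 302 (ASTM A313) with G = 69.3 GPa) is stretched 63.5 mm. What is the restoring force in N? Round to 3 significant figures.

933 N

k = Gd⁴/(8D³N_a) = (69.3×10³)(9.5⁴)/(8·70.0³·14) = 14.693 N/mm
F = k·δ = 14.693 × 63.5 = 933.02 N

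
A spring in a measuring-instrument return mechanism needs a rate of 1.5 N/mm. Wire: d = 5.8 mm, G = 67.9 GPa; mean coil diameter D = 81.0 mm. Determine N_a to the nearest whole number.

12

N_a = Gd⁴/(8D³k) = (67.9×10³ × 5.8⁴)/(8 × 81.0³ × 1.5)
    = 7.6839e+07 / 6.37729e+06 = 12.05 → 12 coils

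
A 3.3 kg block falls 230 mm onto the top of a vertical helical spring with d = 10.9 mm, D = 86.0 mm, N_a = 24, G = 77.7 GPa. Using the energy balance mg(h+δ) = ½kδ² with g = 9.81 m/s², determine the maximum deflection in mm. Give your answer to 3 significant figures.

k = Gd⁴/(8D³N_a) = (77.7×10³)(10.9⁴)/(8·86.0³·24) = 8.9811 N/mm
W = mg = 3.3 × 9.81 = 32.373 N
½kδ² − Wδ − Wh = 0 → δ = (W + √(W² + 2kWh))/k
δ = (32.373 + √(1048 + 133743))/8.9811 = (32.373 + 367.14)/8.9811 = 44.484 mm

44.5 mm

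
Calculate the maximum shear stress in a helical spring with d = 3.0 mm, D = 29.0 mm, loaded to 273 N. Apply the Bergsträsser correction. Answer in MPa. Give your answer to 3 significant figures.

851 MPa

Spring index C = D/d = 29.0/3.0 = 9.6667
K_B = (4C+2)/(4C−3) = 40.667/35.667 = 1.1402
τ₀ = 8FD/(πd³) = 8·273·29.0/(π·3.0³) = 63336/84.823 = 746.68 MPa
τ_max = K·τ₀ = 1.1402 × 746.68 = 851.36 MPa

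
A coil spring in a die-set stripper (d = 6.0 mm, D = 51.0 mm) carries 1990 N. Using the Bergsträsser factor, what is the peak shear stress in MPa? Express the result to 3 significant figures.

Spring index C = D/d = 51.0/6.0 = 8.5000
K_B = (4C+2)/(4C−3) = 36.000/31.000 = 1.1613
τ₀ = 8FD/(πd³) = 8·1990·51.0/(π·6.0³) = 811920/678.58 = 1196.5 MPa
τ_max = K·τ₀ = 1.1613 × 1196.5 = 1389.5 MPa

1390 MPa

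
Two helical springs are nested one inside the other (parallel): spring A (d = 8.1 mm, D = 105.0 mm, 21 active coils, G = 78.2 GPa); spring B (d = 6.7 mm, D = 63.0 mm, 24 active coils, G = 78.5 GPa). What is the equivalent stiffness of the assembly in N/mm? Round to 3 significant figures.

5.03 N/mm

k_A = Gd⁴/(8D³N_a) = (78.2×10³)(8.1⁴)/(8·105.0³·21) = 1.7309 N/mm
k_B = Gd⁴/(8D³N_a) = (78.5×10³)(6.7⁴)/(8·63.0³·24) = 3.2949 N/mm
Parallel: k_eq = 1.7309 + 3.2949 = 5.0258 N/mm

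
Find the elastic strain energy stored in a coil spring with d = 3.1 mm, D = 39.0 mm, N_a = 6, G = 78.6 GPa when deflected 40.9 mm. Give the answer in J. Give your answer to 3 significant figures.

k = Gd⁴/(8D³N_a) = (78.6×10³)(3.1⁴)/(8·39.0³·6) = 2.5494 N/mm
U = ½kδ² = 0.5 × 2.5494 × 40.9² = 2132.3 N·mm = 2.1323 J

2.13 J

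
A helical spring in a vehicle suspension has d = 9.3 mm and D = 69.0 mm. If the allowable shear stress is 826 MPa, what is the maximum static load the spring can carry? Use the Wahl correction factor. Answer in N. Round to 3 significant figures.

3150 N

C = D/d = 69.0/9.3 = 7.4194
K_W = (4C−1)/(4C−4) + 0.615/C = 28.677/25.677 + 0.0829 = 1.1997
τ_max = K·8FD/(πd³) → F_max = τ_allow·πd³/(8DK)
F_max = 826·π·9.3³/(8·69.0·1.1997) = 2.0873e+06/662.25 = 3151.8 N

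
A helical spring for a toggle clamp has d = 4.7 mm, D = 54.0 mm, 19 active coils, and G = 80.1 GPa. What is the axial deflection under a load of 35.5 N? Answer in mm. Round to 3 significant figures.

k = Gd⁴/(8D³N_a) = (80.1×10³)(4.7⁴)/(8·54.0³·19) = 1.633 N/mm
δ = F/k = 35.5 / 1.633 = 21.738 mm

21.7 mm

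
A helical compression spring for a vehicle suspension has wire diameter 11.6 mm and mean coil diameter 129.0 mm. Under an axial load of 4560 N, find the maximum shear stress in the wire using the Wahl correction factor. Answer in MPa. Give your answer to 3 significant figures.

Spring index C = D/d = 129.0/11.6 = 11.1207
K_W = (4C−1)/(4C−4) + 0.615/C = 43.483/40.483 + 0.0553 = 1.1294
τ₀ = 8FD/(πd³) = 8·4560·129.0/(π·11.6³) = 4.70592e+06/4903.7 = 959.67 MPa
τ_max = K·τ₀ = 1.1294 × 959.67 = 1083.9 MPa

1080 MPa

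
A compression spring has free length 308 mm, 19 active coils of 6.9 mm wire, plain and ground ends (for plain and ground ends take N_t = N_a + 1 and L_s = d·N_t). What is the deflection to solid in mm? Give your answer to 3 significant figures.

170 mm

N_t = 20; L_s = 6.9·20 = 138 mm
δ_solid = L₀ − L_s = 308 − 138 = 170 mm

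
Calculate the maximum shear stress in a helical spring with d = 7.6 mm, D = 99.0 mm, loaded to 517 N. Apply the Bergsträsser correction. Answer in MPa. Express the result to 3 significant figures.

Spring index C = D/d = 99.0/7.6 = 13.0263
K_B = (4C+2)/(4C−3) = 54.105/49.105 = 1.1018
τ₀ = 8FD/(πd³) = 8·517·99.0/(π·7.6³) = 409464/1379.1 = 296.91 MPa
τ_max = K·τ₀ = 1.1018 × 296.91 = 327.14 MPa

327 MPa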